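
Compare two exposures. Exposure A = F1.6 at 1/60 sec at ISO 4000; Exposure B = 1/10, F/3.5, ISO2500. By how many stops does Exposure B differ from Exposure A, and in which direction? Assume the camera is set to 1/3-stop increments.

Aperture: f/1.6 → f/1.8 → f/2 → f/2.2 → f/2.5 → f/2.8 → f/3.2 → f/3.5 — 2 1/3 stops smaller aperture (darker).
Shutter speed: 1/60 → 1/50 → 1/40 → 1/30 → 1/25 → 1/20 → 1/15 → 1/13 → 1/10 — 2 2/3 stops slower (brighter).
ISO: 4000 → 3200 → 2500 — 2/3 stop lower (darker).
Net: −2 1/3 +2 2/3 −2/3 = −1/3 stops.

1/3 stop darker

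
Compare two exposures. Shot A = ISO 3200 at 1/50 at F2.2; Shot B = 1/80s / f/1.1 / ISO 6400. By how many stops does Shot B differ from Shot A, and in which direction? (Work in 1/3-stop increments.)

2 1/3 stops brighter

Aperture: f/2.2 → f/2 → f/1.8 → f/1.6 → f/1.4 → f/1.2 → f/1.1 — 2 stops opened up (brighter).
Shutter speed: 1/50 → 1/60 → 1/80 — 2/3 stop faster (darker).
ISO: 3200 → 4000 → 5000 → 6400 — 1 stop raised (brighter).
Net: +2 −2/3 +1 = +2 1/3 stops.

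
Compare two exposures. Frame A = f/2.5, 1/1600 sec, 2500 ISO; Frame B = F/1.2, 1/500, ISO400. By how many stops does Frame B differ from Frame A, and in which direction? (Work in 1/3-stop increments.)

1 stop brighter

Aperture: f/2.5 → f/2.2 → f/2 → f/1.8 → f/1.6 → f/1.4 → f/1.2 — 2 stops opened up (brighter).
Shutter speed: 1/1600 → 1/1250 → 1/1000 → 1/800 → 1/640 → 1/500 — 1 2/3 stops slower (brighter).
ISO: 2500 → 2000 → 1600 → 1250 → 1000 → 800 → 640 → 500 → 400 — 2 2/3 stops lower (darker).
Net: +2 +1 2/3 −2 2/3 = +1 stop.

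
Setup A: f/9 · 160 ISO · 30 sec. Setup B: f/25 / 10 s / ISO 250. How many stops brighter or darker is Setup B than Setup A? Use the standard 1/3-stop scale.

4 stops darker

Aperture: f/9 → f/10 → f/11 → f/13 → f/14 → f/16 → f/18 → f/20 → f/22 → f/25 — 3 stops smaller aperture (darker).
Shutter speed: 30 → 25 → 20 → 15 → 13 → 10 — 1 2/3 stops faster (darker).
ISO: 160 → 200 → 250 — 2/3 stop higher (brighter).
Net: −3 −1 2/3 +2/3 = −4 stops.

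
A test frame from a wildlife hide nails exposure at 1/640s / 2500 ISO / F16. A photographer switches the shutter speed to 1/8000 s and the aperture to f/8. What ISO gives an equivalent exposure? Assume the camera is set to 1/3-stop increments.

ISO 8000

Shutter speed: 1/640 → 1/800 → 1/1000 → 1/1250 → 1/1600 → 1/2000 → 1/2500 → 1/3200 → 1/4000 → 1/5000 → 1/6400 → 1/8000 — 3 2/3 stops shorter (darker).
Aperture: f/16 → f/14 → f/13 → f/11 → f/10 → f/9 → f/8 — 2 stops opened up (brighter).
Net change so far: 1 2/3 stops darker. Offset with the ISO: 2500 → 3200 → 4000 → 5000 → 6400 → 8000.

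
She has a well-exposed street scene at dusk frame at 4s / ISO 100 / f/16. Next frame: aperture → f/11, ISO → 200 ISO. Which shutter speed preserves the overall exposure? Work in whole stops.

Aperture: f/16 → f/11 — 1 stop wider (brighter).
ISO: 100 → 200 — 1 stop higher (brighter).
Net change so far: 2 stops brighter. Offset with the shutter speed: 4 → 2 → 1.

1 s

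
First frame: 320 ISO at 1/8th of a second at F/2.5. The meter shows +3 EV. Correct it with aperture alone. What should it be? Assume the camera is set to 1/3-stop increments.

Overexposed by 3 stops → need 3 stops darker.
Aperture: f/2.5 → f/2.8 → f/3.2 → f/3.5 → f/4 → f/4.5 → f/5 → f/5.6 → f/6.3 → f/7.1.

f/7.1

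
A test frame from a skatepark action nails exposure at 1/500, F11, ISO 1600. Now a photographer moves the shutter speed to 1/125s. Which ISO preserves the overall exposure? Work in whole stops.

Shutter speed: 1/500 → 1/250 → 1/125 — 2 stops longer (brighter).
Need 2 stops darker from the ISO: 1600 → 800 → 400.

ISO 400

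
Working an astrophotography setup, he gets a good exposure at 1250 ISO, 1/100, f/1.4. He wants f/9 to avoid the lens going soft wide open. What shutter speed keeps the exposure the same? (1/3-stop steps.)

0.4 s

Aperture: f/1.4 → f/1.6 → f/1.8 → f/2 → f/2.2 → f/2.5 → f/2.8 → f/3.2 → f/3.5 → f/4 → f/4.5 → f/5 → f/5.6 → f/6.3 → f/7.1 → f/8 → f/9 — 5 1/3 stops smaller aperture (darker).
Need 5 1/3 stops brighter from the shutter speed: 1/100 → 1/80 → 1/60 → 1/50 → 1/40 → 1/30 → 1/25 → 1/20 → 1/15 → 1/13 → 1/10 → 1/8 → 1/6 → 1/5 → 1/4 → 0.3 → 0.4.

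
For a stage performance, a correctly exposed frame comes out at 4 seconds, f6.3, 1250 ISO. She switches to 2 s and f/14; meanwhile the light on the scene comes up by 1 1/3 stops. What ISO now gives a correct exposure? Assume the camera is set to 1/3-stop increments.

ISO 5000

Scene light: 1 1/3 stops brighter.
Shutter speed: 4 → 3.2 → 2.5 → 2 — 1 stop faster (darker).
Aperture: f/6.3 → f/7.1 → f/8 → f/9 → f/10 → f/11 → f/13 → f/14 — 2 1/3 stops smaller aperture (darker).
Net so far: 2 stops darker. ISO: 1250 → 1600 → 2000 → 2500 → 3200 → 4000 → 5000.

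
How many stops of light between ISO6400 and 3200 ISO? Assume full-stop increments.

1 stop

6400 → 3200 — count the steps: 1 stop.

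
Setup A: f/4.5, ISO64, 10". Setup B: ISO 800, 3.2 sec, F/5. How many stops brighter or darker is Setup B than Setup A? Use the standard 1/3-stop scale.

1 2/3 stops brighter

Aperture: f/4.5 → f/5 — 1/3 stop stopped down (darker).
Shutter speed: 10 → 8 → 6 → 5 → 4 → 3.2 — 1 2/3 stops shorter (darker).
ISO: 64 → 80 → 100 → 125 → 160 → 200 → 250 → 320 → 400 → 500 → 640 → 800 — 3 2/3 stops raised (brighter).
Net: −1/3 −1 2/3 +3 2/3 = +1 2/3 stops.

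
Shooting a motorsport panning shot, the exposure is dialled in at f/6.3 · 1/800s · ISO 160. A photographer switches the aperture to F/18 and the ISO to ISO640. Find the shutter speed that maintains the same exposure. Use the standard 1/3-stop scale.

1/400s

Aperture: f/6.3 → f/7.1 → f/8 → f/9 → f/10 → f/11 → f/13 → f/14 → f/16 → f/18 — 3 stops narrower (darker).
ISO: 160 → 200 → 250 → 320 → 400 → 500 → 640 — 2 stops higher (brighter).
Net change so far: 1 stop darker. Offset with the shutter speed: 1/800 → 1/640 → 1/500 → 1/400.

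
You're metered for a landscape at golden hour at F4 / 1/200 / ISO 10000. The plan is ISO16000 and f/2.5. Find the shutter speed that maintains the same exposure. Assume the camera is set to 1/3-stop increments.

ISO: 10000 → 12800 → 16000 — 2/3 stop raised (brighter).
Aperture: f/4 → f/3.5 → f/3.2 → f/2.8 → f/2.5 — 1 1/3 stops opened up (brighter).
Net change so far: 2 stops brighter. Offset with the shutter speed: 1/200 → 1/250 → 1/320 → 1/400 → 1/500 → 1/640 → 1/800.

1/800s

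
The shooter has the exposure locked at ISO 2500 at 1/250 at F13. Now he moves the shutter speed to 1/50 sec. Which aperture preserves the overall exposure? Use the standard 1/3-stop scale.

Shutter speed: 1/250 → 1/200 → 1/160 → 1/125 → 1/100 → 1/80 → 1/60 → 1/50 — 2 1/3 stops longer (brighter).
Need 2 1/3 stops darker from the aperture: f/13 → f/14 → f/16 → f/18 → f/20 → f/22 → f/25 → f/29.

f/29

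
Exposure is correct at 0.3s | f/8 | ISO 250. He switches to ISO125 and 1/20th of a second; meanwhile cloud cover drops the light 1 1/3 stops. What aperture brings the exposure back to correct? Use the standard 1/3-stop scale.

f/1.4

Scene light: 1 1/3 stops darker.
ISO: 250 → 200 → 160 → 125 — 1 stop dropped (darker).
Shutter speed: 0.3 → 1/4 → 1/5 → 1/6 → 1/8 → 1/10 → 1/13 → 1/15 → 1/20 — 2 2/3 stops shorter (darker).
Net so far: 5 stops darker. Aperture: f/8 → f/7.1 → f/6.3 → f/5.6 → f/5 → f/4.5 → f/4 → f/3.5 → f/3.2 → f/2.8 → f/2.5 → f/2.2 → f/2 → f/1.8 → f/1.6 → f/1.4.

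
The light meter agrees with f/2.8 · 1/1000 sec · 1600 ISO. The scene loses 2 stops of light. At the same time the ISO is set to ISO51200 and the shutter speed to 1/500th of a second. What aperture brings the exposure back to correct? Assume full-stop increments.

Scene light: 2 stops darker.
ISO: 1600 → 3200 → 6400 → 12800 → 25600 → 51200 — 5 stops raised (brighter).
Shutter speed: 1/1000 → 1/500 — 1 stop slower (brighter).
Net so far: 4 stops brighter. Aperture: f/2.8 → f/4 → f/5.6 → f/8 → f/11.

f/11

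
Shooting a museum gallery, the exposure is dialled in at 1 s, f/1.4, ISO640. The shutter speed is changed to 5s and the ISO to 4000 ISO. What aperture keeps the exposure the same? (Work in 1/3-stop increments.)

f/8

Shutter speed: 1 → 1.3 → 1.6 → 2 → 2.5 → 3.2 → 4 → 5 — 2 1/3 stops longer (brighter).
ISO: 640 → 800 → 1000 → 1250 → 1600 → 2000 → 2500 → 3200 → 4000 — 2 2/3 stops raised (brighter).
Net change so far: 5 stops brighter. Offset with the aperture: f/1.4 → f/1.6 → f/1.8 → f/2 → f/2.2 → f/2.5 → f/2.8 → f/3.2 → f/3.5 → f/4 → f/4.5 → f/5 → f/5.6 → f/6.3 → f/7.1 → f/8.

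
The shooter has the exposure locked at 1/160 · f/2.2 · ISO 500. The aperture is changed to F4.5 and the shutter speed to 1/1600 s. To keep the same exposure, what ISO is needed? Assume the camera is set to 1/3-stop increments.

ISO 20000

Aperture: f/2.2 → f/2.5 → f/2.8 → f/3.2 → f/3.5 → f/4 → f/4.5 — 2 stops smaller aperture (darker).
Shutter speed: 1/160 → 1/200 → 1/250 → 1/320 → 1/400 → 1/500 → 1/640 → 1/800 → 1/1000 → 1/1250 → 1/1600 — 3 1/3 stops faster (darker).
Net change so far: 5 1/3 stops darker. Offset with the ISO: 500 → 640 → 800 → 1000 → 1250 → 1600 → 2000 → 2500 → 3200 → 4000 → 5000 → 6400 → 8000 → 10000 → 12800 → 16000 → 20000.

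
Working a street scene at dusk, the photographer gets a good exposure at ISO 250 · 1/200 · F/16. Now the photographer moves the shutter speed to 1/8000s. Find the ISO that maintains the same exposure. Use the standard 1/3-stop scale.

Shutter speed: 1/200 → 1/250 → 1/320 → 1/400 → 1/500 → 1/640 → 1/800 → 1/1000 → 1/1250 → 1/1600 → 1/2000 → 1/2500 → 1/3200 → 1/4000 → 1/5000 → 1/6400 → 1/8000 — 5 1/3 stops faster (darker).
Need 5 1/3 stops brighter from the ISO: 250 → 320 → 400 → 500 → 640 → 800 → 1000 → 1250 → 1600 → 2000 → 2500 → 3200 → 4000 → 5000 → 6400 → 8000 → 10000.

ISO 10000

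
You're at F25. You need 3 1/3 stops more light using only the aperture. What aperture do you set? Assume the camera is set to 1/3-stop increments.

f/8

Aperture: f/25 → f/22 → f/20 → f/18 → f/16 → f/14 → f/13 → f/11 → f/10 → f/9 → f/8 — 3 1/3 stops wider (brighter).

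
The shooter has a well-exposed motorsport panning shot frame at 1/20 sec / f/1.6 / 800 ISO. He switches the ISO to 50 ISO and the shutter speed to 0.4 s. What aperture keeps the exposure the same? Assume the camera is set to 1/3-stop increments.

f/1.1

ISO: 800 → 640 → 500 → 400 → 320 → 250 → 200 → 160 → 125 → 100 → 80 → 64 → 50 — 4 stops dropped (darker).
Shutter speed: 1/20 → 1/15 → 1/13 → 1/10 → 1/8 → 1/6 → 1/5 → 1/4 → 0.3 → 0.4 — 3 stops slower (brighter).
Net change so far: 1 stop darker. Offset with the aperture: f/1.6 → f/1.4 → f/1.2 → f/1.1.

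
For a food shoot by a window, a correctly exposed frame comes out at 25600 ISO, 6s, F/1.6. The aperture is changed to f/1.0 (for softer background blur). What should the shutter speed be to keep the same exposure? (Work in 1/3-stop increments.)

Aperture: f/1.6 → f/1.4 → f/1.2 → f/1.1 → f/1.0 — 1 1/3 stops wider (brighter).
Need 1 1/3 stops darker from the shutter speed: 6 → 5 → 4 → 3.2 → 2.5.

2.5 s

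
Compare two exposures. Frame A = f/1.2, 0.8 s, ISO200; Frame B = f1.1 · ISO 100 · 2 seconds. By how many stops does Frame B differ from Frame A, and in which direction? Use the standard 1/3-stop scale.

Aperture: f/1.2 → f/1.1 — 1/3 stop wider (brighter).
Shutter speed: 0.8 → 1 → 1.3 → 1.6 → 2 — 1 1/3 stops longer (brighter).
ISO: 200 → 160 → 125 → 100 — 1 stop dropped (darker).
Net: +1/3 +1 1/3 −1 = +2/3 stops.

2/3 stop brighter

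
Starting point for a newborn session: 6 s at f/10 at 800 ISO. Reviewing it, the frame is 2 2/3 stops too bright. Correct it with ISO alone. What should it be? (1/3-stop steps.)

ISO 125

Overexposed by 2 2/3 stops → need 2 2/3 stops darker.
ISO: 800 → 640 → 500 → 400 → 320 → 250 → 200 → 160 → 125.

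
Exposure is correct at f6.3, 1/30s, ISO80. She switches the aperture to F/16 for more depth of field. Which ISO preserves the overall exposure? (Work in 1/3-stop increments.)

Aperture: f/6.3 → f/7.1 → f/8 → f/9 → f/10 → f/11 → f/13 → f/14 → f/16 — 2 2/3 stops stopped down (darker).
Need 2 2/3 stops brighter from the ISO: 80 → 100 → 125 → 160 → 200 → 250 → 320 → 400 → 500.

ISO 500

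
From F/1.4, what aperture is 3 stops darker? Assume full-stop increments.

Aperture: f/1.4 → f/2 → f/2.8 → f/4 — 3 stops narrower (darker).

f/4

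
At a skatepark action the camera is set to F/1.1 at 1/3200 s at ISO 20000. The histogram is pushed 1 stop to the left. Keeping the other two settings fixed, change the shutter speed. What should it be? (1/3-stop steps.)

1/1600s

Underexposed by 1 stop → need 1 stop brighter.
Shutter speed: 1/3200 → 1/2500 → 1/2000 → 1/1600.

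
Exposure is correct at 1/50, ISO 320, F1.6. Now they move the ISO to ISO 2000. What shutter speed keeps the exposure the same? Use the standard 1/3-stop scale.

1/320s

ISO: 320 → 400 → 500 → 640 → 800 → 1000 → 1250 → 1600 → 2000 — 2 2/3 stops higher (brighter).
Need 2 2/3 stops darker from the shutter speed: 1/50 → 1/60 → 1/80 → 1/100 → 1/125 → 1/160 → 1/200 → 1/250 → 1/320.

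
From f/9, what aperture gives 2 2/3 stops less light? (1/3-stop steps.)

Aperture: f/9 → f/10 → f/11 → f/13 → f/14 → f/16 → f/18 → f/20 → f/22 — 2 2/3 stops narrower (darker).

f/22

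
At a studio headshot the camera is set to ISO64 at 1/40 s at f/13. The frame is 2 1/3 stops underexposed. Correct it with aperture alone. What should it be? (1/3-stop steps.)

f/5.6

Underexposed by 2 1/3 stops → need 2 1/3 stops brighter.
Aperture: f/13 → f/11 → f/10 → f/9 → f/8 → f/7.1 → f/6.3 → f/5.6.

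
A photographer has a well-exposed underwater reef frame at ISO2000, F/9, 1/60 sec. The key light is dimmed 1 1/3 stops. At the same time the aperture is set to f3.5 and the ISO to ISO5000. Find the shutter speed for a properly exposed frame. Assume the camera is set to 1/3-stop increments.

1/400s

Scene light: 1 1/3 stops darker.
Aperture: f/9 → f/8 → f/7.1 → f/6.3 → f/5.6 → f/5 → f/4.5 → f/4 → f/3.5 — 2 2/3 stops wider (brighter).
ISO: 2000 → 2500 → 3200 → 4000 → 5000 — 1 1/3 stops higher (brighter).
Net so far: 2 2/3 stops brighter. Shutter speed: 1/60 → 1/80 → 1/100 → 1/125 → 1/160 → 1/200 → 1/250 → 1/320 → 1/400.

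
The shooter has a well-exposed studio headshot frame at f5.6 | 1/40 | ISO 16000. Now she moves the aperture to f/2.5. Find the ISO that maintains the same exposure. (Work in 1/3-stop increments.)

ISO 3200

Aperture: f/5.6 → f/5 → f/4.5 → f/4 → f/3.5 → f/3.2 → f/2.8 → f/2.5 — 2 1/3 stops opened up (brighter).
Need 2 1/3 stops darker from the ISO: 16000 → 12800 → 10000 → 8000 → 6400 → 5000 → 4000 → 3200.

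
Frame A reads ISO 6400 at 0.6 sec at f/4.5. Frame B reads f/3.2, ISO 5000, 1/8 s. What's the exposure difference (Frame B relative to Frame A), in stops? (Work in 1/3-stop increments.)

1 2/3 stops darker

Aperture: f/4.5 → f/4 → f/3.5 → f/3.2 — 1 stop larger aperture (brighter).
Shutter speed: 0.6 → 0.5 → 0.4 → 0.3 → 1/4 → 1/5 → 1/6 → 1/8 — 2 1/3 stops shorter (darker).
ISO: 6400 → 5000 — 1/3 stop dropped (darker).
Net: +1 −2 1/3 −1/3 = −1 2/3 stops.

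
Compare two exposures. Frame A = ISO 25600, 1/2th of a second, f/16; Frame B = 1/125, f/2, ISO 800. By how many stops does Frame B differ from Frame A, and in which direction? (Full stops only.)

Aperture: f/16 → f/11 → f/8 → f/5.6 → f/4 → f/2.8 → f/2 — 6 stops wider (brighter).
Shutter speed: 1/2 → 1/4 → 1/8 → 1/15 → 1/30 → 1/60 → 1/125 — 6 stops faster (darker).
ISO: 25600 → 12800 → 6400 → 3200 → 1600 → 800 — 5 stops dropped (darker).
Net: +6 −6 −5 = −5 stops.

5 stops darker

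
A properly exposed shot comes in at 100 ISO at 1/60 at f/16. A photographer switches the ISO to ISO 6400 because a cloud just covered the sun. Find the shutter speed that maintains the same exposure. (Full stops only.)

ISO: 100 → 200 → 400 → 800 → 1600 → 3200 → 6400 — 6 stops higher (brighter).
Need 6 stops darker from the shutter speed: 1/60 → 1/125 → 1/250 → 1/500 → 1/1000 → 1/2000 → 1/4000.

1/4000s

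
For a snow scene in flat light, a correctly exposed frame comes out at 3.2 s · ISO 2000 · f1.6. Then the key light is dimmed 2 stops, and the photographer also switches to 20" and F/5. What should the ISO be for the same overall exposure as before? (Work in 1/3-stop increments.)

Scene light: 2 stops darker.
Shutter speed: 3.2 → 4 → 5 → 6 → 8 → 10 → 13 → 15 → 20 — 2 2/3 stops slower (brighter).
Aperture: f/1.6 → f/1.8 → f/2 → f/2.2 → f/2.5 → f/2.8 → f/3.2 → f/3.5 → f/4 → f/4.5 → f/5 — 3 1/3 stops smaller aperture (darker).
Net so far: 2 2/3 stops darker. ISO: 2000 → 2500 → 3200 → 4000 → 5000 → 6400 → 8000 → 10000 → 12800.

ISO 12800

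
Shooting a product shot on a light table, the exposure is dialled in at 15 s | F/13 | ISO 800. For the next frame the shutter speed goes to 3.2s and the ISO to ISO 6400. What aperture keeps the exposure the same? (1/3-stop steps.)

Shutter speed: 15 → 13 → 10 → 8 → 6 → 5 → 4 → 3.2 — 2 1/3 stops shorter (darker).
ISO: 800 → 1000 → 1250 → 1600 → 2000 → 2500 → 3200 → 4000 → 5000 → 6400 — 3 stops higher (brighter).
Net change so far: 2/3 stop brighter. Offset with the aperture: f/13 → f/14 → f/16.

f/16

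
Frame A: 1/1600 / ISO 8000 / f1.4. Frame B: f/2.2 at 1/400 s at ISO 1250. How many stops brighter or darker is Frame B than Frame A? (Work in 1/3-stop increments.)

Aperture: f/1.4 → f/1.6 → f/1.8 → f/2 → f/2.2 — 1 1/3 stops stopped down (darker).
Shutter speed: 1/1600 → 1/1250 → 1/1000 → 1/800 → 1/640 → 1/500 → 1/400 — 2 stops longer (brighter).
ISO: 8000 → 6400 → 5000 → 4000 → 3200 → 2500 → 2000 → 1600 → 1250 — 2 2/3 stops dropped (darker).
Net: −1 1/3 +2 −2 2/3 = −2 stops.

2 stops darker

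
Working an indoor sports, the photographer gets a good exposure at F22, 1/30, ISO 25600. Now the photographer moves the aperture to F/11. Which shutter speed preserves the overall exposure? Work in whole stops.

1/125s

Aperture: f/22 → f/16 → f/11 — 2 stops larger aperture (brighter).
Need 2 stops darker from the shutter speed: 1/30 → 1/60 → 1/125.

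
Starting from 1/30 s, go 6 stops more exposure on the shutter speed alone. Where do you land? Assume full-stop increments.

Shutter speed: 1/30 → 1/15 → 1/8 → 1/4 → 1/2 → 1 → 2 — 6 stops slower (brighter).

2 s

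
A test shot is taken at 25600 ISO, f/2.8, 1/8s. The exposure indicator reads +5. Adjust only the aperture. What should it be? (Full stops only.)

f/16

Overexposed by 5 stops → need 5 stops darker.
Aperture: f/2.8 → f/4 → f/5.6 → f/8 → f/11 → f/16.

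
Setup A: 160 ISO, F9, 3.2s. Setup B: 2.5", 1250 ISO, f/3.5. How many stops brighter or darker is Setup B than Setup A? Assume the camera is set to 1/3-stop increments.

Aperture: f/9 → f/8 → f/7.1 → f/6.3 → f/5.6 → f/5 → f/4.5 → f/4 → f/3.5 — 2 2/3 stops larger aperture (brighter).
Shutter speed: 3.2 → 2.5 — 1/3 stop shorter (darker).
ISO: 160 → 200 → 250 → 320 → 400 → 500 → 640 → 800 → 1000 → 1250 — 3 stops higher (brighter).
Net: +2 2/3 −1/3 +3 = +5 1/3 stops.

5 1/3 stops brighter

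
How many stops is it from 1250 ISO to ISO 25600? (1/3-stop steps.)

1250 → 1600 → 2000 → 2500 → 3200 → 4000 → 5000 → 6400 → 8000 → 10000 → 12800 → 16000 → 20000 → 25600 — count the steps: 13 third-stops = 4 1/3 stops.

4 1/3 stops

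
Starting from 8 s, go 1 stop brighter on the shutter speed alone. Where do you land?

15 s

Shutter speed: 8 → 15 — 1 stop longer (brighter).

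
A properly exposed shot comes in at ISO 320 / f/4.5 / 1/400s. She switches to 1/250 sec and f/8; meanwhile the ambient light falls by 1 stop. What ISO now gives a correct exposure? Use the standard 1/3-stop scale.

Scene light: 1 stop darker.
Shutter speed: 1/400 → 1/320 → 1/250 — 2/3 stop slower (brighter).
Aperture: f/4.5 → f/5 → f/5.6 → f/6.3 → f/7.1 → f/8 — 1 2/3 stops smaller aperture (darker).
Net so far: 2 stops darker. ISO: 320 → 400 → 500 → 640 → 800 → 1000 → 1250.

ISO 1250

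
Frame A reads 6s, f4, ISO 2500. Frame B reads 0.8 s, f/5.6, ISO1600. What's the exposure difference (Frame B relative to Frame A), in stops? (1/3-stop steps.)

4 2/3 stops darker

Aperture: f/4 → f/4.5 → f/5 → f/5.6 — 1 stop stopped down (darker).
Shutter speed: 6 → 5 → 4 → 3.2 → 2.5 → 2 → 1.6 → 1.3 → 1 → 0.8 — 3 stops faster (darker).
ISO: 2500 → 2000 → 1600 — 2/3 stop lower (darker).
Net: −1 −3 −2/3 = −4 2/3 stops.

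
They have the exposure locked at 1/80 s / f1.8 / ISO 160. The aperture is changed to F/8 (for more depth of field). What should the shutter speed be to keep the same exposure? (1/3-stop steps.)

Aperture: f/1.8 → f/2 → f/2.2 → f/2.5 → f/2.8 → f/3.2 → f/3.5 → f/4 → f/4.5 → f/5 → f/5.6 → f/6.3 → f/7.1 → f/8 — 4 1/3 stops narrower (darker).
Need 4 1/3 stops brighter from the shutter speed: 1/80 → 1/60 → 1/50 → 1/40 → 1/30 → 1/25 → 1/20 → 1/15 → 1/13 → 1/10 → 1/8 → 1/6 → 1/5 → 1/4.

1/4s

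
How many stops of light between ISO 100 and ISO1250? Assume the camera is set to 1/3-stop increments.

100 → 125 → 160 → 200 → 250 → 320 → 400 → 500 → 640 → 800 → 1000 → 1250 — count the steps: 11 third-stops = 3 2/3 stops.

3 2/3 stops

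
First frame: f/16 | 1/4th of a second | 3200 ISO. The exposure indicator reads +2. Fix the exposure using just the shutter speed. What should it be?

1/15s

Overexposed by 2 stops → need 2 stops darker.
Shutter speed: 1/4 → 1/8 → 1/15.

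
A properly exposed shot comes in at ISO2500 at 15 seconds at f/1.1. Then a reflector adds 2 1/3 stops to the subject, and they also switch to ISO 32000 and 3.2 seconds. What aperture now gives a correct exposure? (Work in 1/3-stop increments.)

Scene light: 2 1/3 stops brighter.
ISO: 2500 → 3200 → 4000 → 5000 → 6400 → 8000 → 10000 → 12800 → 16000 → 20000 → 25600 → 32000 — 3 2/3 stops higher (brighter).
Shutter speed: 15 → 13 → 10 → 8 → 6 → 5 → 4 → 3.2 — 2 1/3 stops faster (darker).
Net so far: 3 2/3 stops brighter. Aperture: f/1.1 → f/1.2 → f/1.4 → f/1.6 → f/1.8 → f/2 → f/2.2 → f/2.5 → f/2.8 → f/3.2 → f/3.5 → f/4.

f/4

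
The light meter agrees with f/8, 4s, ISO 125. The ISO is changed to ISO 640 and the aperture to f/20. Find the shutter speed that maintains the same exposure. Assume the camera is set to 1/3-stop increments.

5 s

ISO: 125 → 160 → 200 → 250 → 320 → 400 → 500 → 640 — 2 1/3 stops higher (brighter).
Aperture: f/8 → f/9 → f/10 → f/11 → f/13 → f/14 → f/16 → f/18 → f/20 — 2 2/3 stops smaller aperture (darker).
Net change so far: 1/3 stop darker. Offset with the shutter speed: 4 → 5.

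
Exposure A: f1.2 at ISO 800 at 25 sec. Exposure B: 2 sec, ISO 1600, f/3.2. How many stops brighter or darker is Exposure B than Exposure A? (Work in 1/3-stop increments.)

5 1/3 stops darker

Aperture: f/1.2 → f/1.4 → f/1.6 → f/1.8 → f/2 → f/2.2 → f/2.5 → f/2.8 → f/3.2 — 2 2/3 stops narrower (darker).
Shutter speed: 25 → 20 → 15 → 13 → 10 → 8 → 6 → 5 → 4 → 3.2 → 2.5 → 2 — 3 2/3 stops shorter (darker).
ISO: 800 → 1000 → 1250 → 1600 — 1 stop raised (brighter).
Net: −2 2/3 −3 2/3 +1 = −5 1/3 stops.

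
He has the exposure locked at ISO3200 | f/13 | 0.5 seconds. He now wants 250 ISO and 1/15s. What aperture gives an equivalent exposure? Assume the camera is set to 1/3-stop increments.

ISO: 3200 → 2500 → 2000 → 1600 → 1250 → 1000 → 800 → 640 → 500 → 400 → 320 → 250 — 3 2/3 stops lower (darker).
Shutter speed: 0.5 → 0.4 → 0.3 → 1/4 → 1/5 → 1/6 → 1/8 → 1/10 → 1/13 → 1/15 — 3 stops faster (darker).
Net change so far: 6 2/3 stops darker. Offset with the aperture: f/13 → f/11 → f/10 → f/9 → f/8 → f/7.1 → f/6.3 → f/5.6 → f/5 → f/4.5 → f/4 → f/3.5 → f/3.2 → f/2.8 → f/2.5 → f/2.2 → f/2 → f/1.8 → f/1.6 → f/1.4 → f/1.2.

f/1.2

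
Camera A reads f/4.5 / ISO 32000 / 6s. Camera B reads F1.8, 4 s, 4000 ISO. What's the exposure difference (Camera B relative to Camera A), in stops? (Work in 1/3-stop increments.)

1 stop darker

Aperture: f/4.5 → f/4 → f/3.5 → f/3.2 → f/2.8 → f/2.5 → f/2.2 → f/2 → f/1.8 — 2 2/3 stops wider (brighter).
Shutter speed: 6 → 5 → 4 — 2/3 stop faster (darker).
ISO: 32000 → 25600 → 20000 → 16000 → 12800 → 10000 → 8000 → 6400 → 5000 → 4000 — 3 stops lower (darker).
Net: +2 2/3 −2/3 −3 = −1 stop.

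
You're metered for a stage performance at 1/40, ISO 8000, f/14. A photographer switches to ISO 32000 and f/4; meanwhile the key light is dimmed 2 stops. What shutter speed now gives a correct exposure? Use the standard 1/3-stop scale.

1/500s

Scene light: 2 stops darker.
ISO: 8000 → 10000 → 12800 → 16000 → 20000 → 25600 → 32000 — 2 stops higher (brighter).
Aperture: f/14 → f/13 → f/11 → f/10 → f/9 → f/8 → f/7.1 → f/6.3 → f/5.6 → f/5 → f/4.5 → f/4 — 3 2/3 stops opened up (brighter).
Net so far: 3 2/3 stops brighter. Shutter speed: 1/40 → 1/50 → 1/60 → 1/80 → 1/100 → 1/125 → 1/160 → 1/200 → 1/250 → 1/320 → 1/400 → 1/500.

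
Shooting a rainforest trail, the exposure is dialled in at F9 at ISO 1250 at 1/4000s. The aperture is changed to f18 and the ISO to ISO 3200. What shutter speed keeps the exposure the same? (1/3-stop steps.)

1/2500s

Aperture: f/9 → f/10 → f/11 → f/13 → f/14 → f/16 → f/18 — 2 stops narrower (darker).
ISO: 1250 → 1600 → 2000 → 2500 → 3200 — 1 1/3 stops higher (brighter).
Net change so far: 2/3 stop darker. Offset with the shutter speed: 1/4000 → 1/3200 → 1/2500.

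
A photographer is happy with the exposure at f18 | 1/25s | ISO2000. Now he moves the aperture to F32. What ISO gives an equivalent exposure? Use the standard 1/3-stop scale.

ISO 6400

Aperture: f/18 → f/20 → f/22 → f/25 → f/29 → f/32 — 1 2/3 stops smaller aperture (darker).
Need 1 2/3 stops brighter from the ISO: 2000 → 2500 → 3200 → 4000 → 5000 → 6400.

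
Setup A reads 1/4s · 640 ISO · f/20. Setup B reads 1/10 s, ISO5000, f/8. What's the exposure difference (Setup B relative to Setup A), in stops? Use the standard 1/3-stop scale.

4 1/3 stops brighter

Aperture: f/20 → f/18 → f/16 → f/14 → f/13 → f/11 → f/10 → f/9 → f/8 — 2 2/3 stops wider (brighter).
Shutter speed: 1/4 → 1/5 → 1/6 → 1/8 → 1/10 — 1 1/3 stops shorter (darker).
ISO: 640 → 800 → 1000 → 1250 → 1600 → 2000 → 2500 → 3200 → 4000 → 5000 — 3 stops raised (brighter).
Net: +2 2/3 −1 1/3 +3 = +4 1/3 stops.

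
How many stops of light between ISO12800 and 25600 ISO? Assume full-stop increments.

1 stop

12800 → 25600 — count the steps: 1 stop.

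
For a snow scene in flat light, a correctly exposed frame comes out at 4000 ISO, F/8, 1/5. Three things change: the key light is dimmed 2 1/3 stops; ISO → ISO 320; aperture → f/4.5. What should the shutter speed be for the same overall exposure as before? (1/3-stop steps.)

Scene light: 2 1/3 stops darker.
ISO: 4000 → 3200 → 2500 → 2000 → 1600 → 1250 → 1000 → 800 → 640 → 500 → 400 → 320 — 3 2/3 stops dropped (darker).
Aperture: f/8 → f/7.1 → f/6.3 → f/5.6 → f/5 → f/4.5 — 1 2/3 stops wider (brighter).
Net so far: 4 1/3 stops darker. Shutter speed: 1/5 → 1/4 → 0.3 → 0.4 → 0.5 → 0.6 → 0.8 → 1 → 1.3 → 1.6 → 2 → 2.5 → 3.2 → 4.

4 s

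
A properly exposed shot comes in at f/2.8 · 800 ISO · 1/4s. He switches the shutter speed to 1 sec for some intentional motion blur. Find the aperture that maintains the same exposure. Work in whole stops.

f/5.6

Shutter speed: 1/4 → 1/2 → 1 — 2 stops longer (brighter).
Need 2 stops darker from the aperture: f/2.8 → f/4 → f/5.6.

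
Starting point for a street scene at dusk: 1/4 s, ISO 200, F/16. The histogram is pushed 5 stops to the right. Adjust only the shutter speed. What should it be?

1/125s

Overexposed by 5 stops → need 5 stops darker.
Shutter speed: 1/4 → 1/8 → 1/15 → 1/30 → 1/60 → 1/125.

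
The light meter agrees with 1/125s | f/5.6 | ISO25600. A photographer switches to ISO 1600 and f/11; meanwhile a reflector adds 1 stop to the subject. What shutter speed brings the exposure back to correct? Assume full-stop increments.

Scene light: 1 stop brighter.
ISO: 25600 → 12800 → 6400 → 3200 → 1600 — 4 stops dropped (darker).
Aperture: f/5.6 → f/8 → f/11 — 2 stops smaller aperture (darker).
Net so far: 5 stops darker. Shutter speed: 1/125 → 1/60 → 1/30 → 1/15 → 1/8 → 1/4.

1/4s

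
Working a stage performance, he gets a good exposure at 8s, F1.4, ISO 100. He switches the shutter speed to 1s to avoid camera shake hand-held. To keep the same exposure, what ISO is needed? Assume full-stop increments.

ISO 800

Shutter speed: 8 → 4 → 2 → 1 — 3 stops faster (darker).
Need 3 stops brighter from the ISO: 100 → 200 → 400 → 800.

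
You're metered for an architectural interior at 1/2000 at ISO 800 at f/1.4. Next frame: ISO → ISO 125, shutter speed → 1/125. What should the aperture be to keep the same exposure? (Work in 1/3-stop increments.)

f/2.2

ISO: 800 → 640 → 500 → 400 → 320 → 250 → 200 → 160 → 125 — 2 2/3 stops dropped (darker).
Shutter speed: 1/2000 → 1/1600 → 1/1250 → 1/1000 → 1/800 → 1/640 → 1/500 → 1/400 → 1/320 → 1/250 → 1/200 → 1/160 → 1/125 — 4 stops slower (brighter).
Net change so far: 1 1/3 stops brighter. Offset with the aperture: f/1.4 → f/1.6 → f/1.8 → f/2 → f/2.2.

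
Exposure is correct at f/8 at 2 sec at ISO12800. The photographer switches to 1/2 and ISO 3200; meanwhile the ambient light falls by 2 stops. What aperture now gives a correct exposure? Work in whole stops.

Scene light: 2 stops darker.
Shutter speed: 2 → 1 → 1/2 — 2 stops faster (darker).
ISO: 12800 → 6400 → 3200 — 2 stops dropped (darker).
Net so far: 6 stops darker. Aperture: f/8 → f/5.6 → f/4 → f/2.8 → f/2 → f/1.4 → f/1.0.

f/1.0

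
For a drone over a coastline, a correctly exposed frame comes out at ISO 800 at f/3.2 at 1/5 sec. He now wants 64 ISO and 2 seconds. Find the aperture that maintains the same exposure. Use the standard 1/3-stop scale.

ISO: 800 → 640 → 500 → 400 → 320 → 250 → 200 → 160 → 125 → 100 → 80 → 64 — 3 2/3 stops lower (darker).
Shutter speed: 1/5 → 1/4 → 0.3 → 0.4 → 0.5 → 0.6 → 0.8 → 1 → 1.3 → 1.6 → 2 — 3 1/3 stops slower (brighter).
Net change so far: 1/3 stop darker. Offset with the aperture: f/3.2 → f/2.8.

f/2.8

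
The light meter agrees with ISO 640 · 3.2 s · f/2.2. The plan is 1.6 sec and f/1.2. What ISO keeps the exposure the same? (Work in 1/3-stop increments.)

ISO 400

Shutter speed: 3.2 → 2.5 → 2 → 1.6 — 1 stop shorter (darker).
Aperture: f/2.2 → f/2 → f/1.8 → f/1.6 → f/1.4 → f/1.2 — 1 2/3 stops opened up (brighter).
Net change so far: 2/3 stop brighter. Offset with the ISO: 640 → 500 → 400.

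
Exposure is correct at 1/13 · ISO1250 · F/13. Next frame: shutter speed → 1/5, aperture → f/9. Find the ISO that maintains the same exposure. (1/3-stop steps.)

Shutter speed: 1/13 → 1/10 → 1/8 → 1/6 → 1/5 — 1 1/3 stops longer (brighter).
Aperture: f/13 → f/11 → f/10 → f/9 — 1 stop opened up (brighter).
Net change so far: 2 1/3 stops brighter. Offset with the ISO: 1250 → 1000 → 800 → 640 → 500 → 400 → 320 → 250.

ISO 250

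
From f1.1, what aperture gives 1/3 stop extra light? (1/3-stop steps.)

Aperture: f/1.1 → f/1.0 — 1/3 stop wider (brighter).

f/1.0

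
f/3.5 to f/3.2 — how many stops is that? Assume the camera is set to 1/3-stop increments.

1/3 stop

f/3.5 → f/3.2 — count the steps: 1 third-stops = 1/3 stop.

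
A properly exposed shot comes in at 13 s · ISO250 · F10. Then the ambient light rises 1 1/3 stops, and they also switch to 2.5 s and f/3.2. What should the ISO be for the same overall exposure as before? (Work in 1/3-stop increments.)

ISO 50

Scene light: 1 1/3 stops brighter.
Shutter speed: 13 → 10 → 8 → 6 → 5 → 4 → 3.2 → 2.5 — 2 1/3 stops shorter (darker).
Aperture: f/10 → f/9 → f/8 → f/7.1 → f/6.3 → f/5.6 → f/5 → f/4.5 → f/4 → f/3.5 → f/3.2 — 3 1/3 stops larger aperture (brighter).
Net so far: 2 1/3 stops brighter. ISO: 250 → 200 → 160 → 125 → 100 → 80 → 64 → 50.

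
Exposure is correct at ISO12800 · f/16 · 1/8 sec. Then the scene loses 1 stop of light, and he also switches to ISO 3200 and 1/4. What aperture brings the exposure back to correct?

Scene light: 1 stop darker.
ISO: 12800 → 6400 → 3200 — 2 stops lower (darker).
Shutter speed: 1/8 → 1/4 — 1 stop slower (brighter).
Net so far: 2 stops darker. Aperture: f/16 → f/11 → f/8.

f/8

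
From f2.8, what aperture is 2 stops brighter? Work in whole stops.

Aperture: f/2.8 → f/2 → f/1.4 — 2 stops wider (brighter).

f/1.4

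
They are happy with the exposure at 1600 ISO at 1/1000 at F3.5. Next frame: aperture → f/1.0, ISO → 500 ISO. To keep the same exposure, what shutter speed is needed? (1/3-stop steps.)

Aperture: f/3.5 → f/3.2 → f/2.8 → f/2.5 → f/2.2 → f/2 → f/1.8 → f/1.6 → f/1.4 → f/1.2 → f/1.1 → f/1.0 — 3 2/3 stops opened up (brighter).
ISO: 1600 → 1250 → 1000 → 800 → 640 → 500 — 1 2/3 stops dropped (darker).
Net change so far: 2 stops brighter. Offset with the shutter speed: 1/1000 → 1/1250 → 1/1600 → 1/2000 → 1/2500 → 1/3200 → 1/4000.

1/4000s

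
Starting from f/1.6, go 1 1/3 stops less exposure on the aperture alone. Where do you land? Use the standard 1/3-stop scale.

f/2.5

Aperture: f/1.6 → f/1.8 → f/2 → f/2.2 → f/2.5 — 1 1/3 stops smaller aperture (darker).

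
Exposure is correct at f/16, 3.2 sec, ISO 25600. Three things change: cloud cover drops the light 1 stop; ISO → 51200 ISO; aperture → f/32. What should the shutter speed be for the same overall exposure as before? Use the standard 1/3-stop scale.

Scene light: 1 stop darker.
ISO: 25600 → 32000 → 40000 → 51200 — 1 stop higher (brighter).
Aperture: f/16 → f/18 → f/20 → f/22 → f/25 → f/29 → f/32 — 2 stops stopped down (darker).
Net so far: 2 stops darker. Shutter speed: 3.2 → 4 → 5 → 6 → 8 → 10 → 13.

13 s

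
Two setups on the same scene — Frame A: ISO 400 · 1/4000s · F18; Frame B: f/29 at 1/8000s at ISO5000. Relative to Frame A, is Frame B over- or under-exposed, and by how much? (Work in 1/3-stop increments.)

Aperture: f/18 → f/20 → f/22 → f/25 → f/29 — 1 1/3 stops smaller aperture (darker).
Shutter speed: 1/4000 → 1/5000 → 1/6400 → 1/8000 — 1 stop faster (darker).
ISO: 400 → 500 → 640 → 800 → 1000 → 1250 → 1600 → 2000 → 2500 → 3200 → 4000 → 5000 — 3 2/3 stops raised (brighter).
Net: −1 1/3 −1 +3 2/3 = +1 1/3 stops.

1 1/3 stops brighter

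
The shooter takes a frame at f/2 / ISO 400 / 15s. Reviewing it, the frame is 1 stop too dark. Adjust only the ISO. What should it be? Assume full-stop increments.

ISO 800

Underexposed by 1 stop → need 1 stop brighter.
ISO: 400 → 800.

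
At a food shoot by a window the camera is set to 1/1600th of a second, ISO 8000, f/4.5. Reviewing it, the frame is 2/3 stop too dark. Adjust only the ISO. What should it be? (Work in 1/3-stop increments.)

Underexposed by 2/3 stop → need 2/3 stop brighter.
ISO: 8000 → 10000 → 12800.

ISO 12800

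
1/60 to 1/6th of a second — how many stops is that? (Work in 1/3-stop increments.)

3 1/3 stops

1/60 → 1/50 → 1/40 → 1/30 → 1/25 → 1/20 → 1/15 → 1/13 → 1/10 → 1/8 → 1/6 — count the steps: 10 third-stops = 3 1/3 stops.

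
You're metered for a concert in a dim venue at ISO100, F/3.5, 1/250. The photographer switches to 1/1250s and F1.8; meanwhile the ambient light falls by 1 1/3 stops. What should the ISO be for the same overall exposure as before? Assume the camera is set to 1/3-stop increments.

Scene light: 1 1/3 stops darker.
Shutter speed: 1/250 → 1/320 → 1/400 → 1/500 → 1/640 → 1/800 → 1/1000 → 1/1250 — 2 1/3 stops faster (darker).
Aperture: f/3.5 → f/3.2 → f/2.8 → f/2.5 → f/2.2 → f/2 → f/1.8 — 2 stops wider (brighter).
Net so far: 1 2/3 stops darker. ISO: 100 → 125 → 160 → 200 → 250 → 320.

ISO 320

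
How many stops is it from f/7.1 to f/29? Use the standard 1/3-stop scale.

f/7.1 → f/8 → f/9 → f/10 → f/11 → f/13 → f/14 → f/16 → f/18 → f/20 → f/22 → f/25 → f/29 — count the steps: 12 third-stops = 4 stops.

4 stops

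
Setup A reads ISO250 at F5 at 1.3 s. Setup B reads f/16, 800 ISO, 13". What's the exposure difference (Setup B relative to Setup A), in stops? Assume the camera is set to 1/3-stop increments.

Aperture: f/5 → f/5.6 → f/6.3 → f/7.1 → f/8 → f/9 → f/10 → f/11 → f/13 → f/14 → f/16 — 3 1/3 stops narrower (darker).
Shutter speed: 1.3 → 1.6 → 2 → 2.5 → 3.2 → 4 → 5 → 6 → 8 → 10 → 13 — 3 1/3 stops longer (brighter).
ISO: 250 → 320 → 400 → 500 → 640 → 800 — 1 2/3 stops raised (brighter).
Net: −3 1/3 +3 1/3 +1 2/3 = +1 2/3 stops.

1 2/3 stops brighter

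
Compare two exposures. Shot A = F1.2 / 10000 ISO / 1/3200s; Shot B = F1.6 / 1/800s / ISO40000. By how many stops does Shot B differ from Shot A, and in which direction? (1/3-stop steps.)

3 1/3 stops brighter

Aperture: f/1.2 → f/1.4 → f/1.6 — 2/3 stop narrower (darker).
Shutter speed: 1/3200 → 1/2500 → 1/2000 → 1/1600 → 1/1250 → 1/1000 → 1/800 — 2 stops slower (brighter).
ISO: 10000 → 12800 → 16000 → 20000 → 25600 → 32000 → 40000 — 2 stops higher (brighter).
Net: −2/3 +2 +2 = +3 1/3 stops.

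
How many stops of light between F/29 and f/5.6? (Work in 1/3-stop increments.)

4 2/3 stops

f/29 → f/25 → f/22 → f/20 → f/18 → f/16 → f/14 → f/13 → f/11 → f/10 → f/9 → f/8 → f/7.1 → f/6.3 → f/5.6 — count the steps: 14 third-stops = 4 2/3 stops.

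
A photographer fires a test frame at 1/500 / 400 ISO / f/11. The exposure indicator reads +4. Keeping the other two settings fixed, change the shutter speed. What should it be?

Overexposed by 4 stops → need 4 stops darker.
Shutter speed: 1/500 → 1/1000 → 1/2000 → 1/4000 → 1/8000.

1/8000s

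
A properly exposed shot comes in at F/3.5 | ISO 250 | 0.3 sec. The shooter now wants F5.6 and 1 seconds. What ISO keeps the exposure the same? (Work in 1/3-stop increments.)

ISO 200

Aperture: f/3.5 → f/4 → f/4.5 → f/5 → f/5.6 — 1 1/3 stops stopped down (darker).
Shutter speed: 0.3 → 0.4 → 0.5 → 0.6 → 0.8 → 1 — 1 2/3 stops slower (brighter).
Net change so far: 1/3 stop brighter. Offset with the ISO: 250 → 200.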